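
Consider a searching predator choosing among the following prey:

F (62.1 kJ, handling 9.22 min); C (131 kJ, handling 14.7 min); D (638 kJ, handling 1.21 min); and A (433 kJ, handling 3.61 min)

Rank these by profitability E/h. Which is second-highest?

A

Profitability E/h (kJ/min): F = 62.1/9.22 = 6.74, C = 131/14.7 = 8.91, D = 638/1.21 = 527, A = 433/3.61 = 120.
Ranked: D > A > C > F.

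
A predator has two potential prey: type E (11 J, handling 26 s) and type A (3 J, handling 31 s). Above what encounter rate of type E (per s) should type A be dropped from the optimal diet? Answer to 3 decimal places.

The zero-one rule: include type A iff E₂/h₂ > λE₁/(1+λh₁). Equality gives the switch point.
λE₁h₂ = E₂ + λE₂h₁ ⇒ λ = E₂/(E₁h₂ − E₂h₁) = 3/(341 − 78) = 0.01141 per s.

0.011 per s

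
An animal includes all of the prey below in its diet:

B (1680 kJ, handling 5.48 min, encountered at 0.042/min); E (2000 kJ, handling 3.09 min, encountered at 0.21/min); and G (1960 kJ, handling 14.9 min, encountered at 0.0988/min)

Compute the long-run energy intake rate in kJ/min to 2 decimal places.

R = (0.042×1680 + 0.21×2000 + 0.0988×1960) / (1 + 0.042×5.48 + 0.21×3.09 + 0.0988×14.9) = 684.2/3.351 = 204.2 kJ/min.

204.17 kJ/min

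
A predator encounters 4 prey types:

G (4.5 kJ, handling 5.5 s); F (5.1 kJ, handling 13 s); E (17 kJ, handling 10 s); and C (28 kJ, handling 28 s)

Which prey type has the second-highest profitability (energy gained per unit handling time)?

Profitability E/h (kJ/s): G = 4.5/5.5 = 0.818, F = 5.1/13 = 0.392, E = 17/10 = 1.7, C = 28/28 = 1.
Ranked: E > C > G > F.

C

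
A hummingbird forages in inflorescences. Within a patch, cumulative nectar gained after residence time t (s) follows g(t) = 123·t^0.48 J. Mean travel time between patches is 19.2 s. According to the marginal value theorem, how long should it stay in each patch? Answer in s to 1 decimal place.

Optimal t* satisfies g'(t*) = g(t*)/(T + t*).
g'(t) = 0.48·123·t^-0.52. Setting 0.48·123·t^-0.52 = 123·t^0.48/(19.2+t) gives 0.48(19.2+t) = t, so 0.52·t = 0.48×19.2.
t* = 0.48×19.2/0.52 = 17.72 s.

17.7 s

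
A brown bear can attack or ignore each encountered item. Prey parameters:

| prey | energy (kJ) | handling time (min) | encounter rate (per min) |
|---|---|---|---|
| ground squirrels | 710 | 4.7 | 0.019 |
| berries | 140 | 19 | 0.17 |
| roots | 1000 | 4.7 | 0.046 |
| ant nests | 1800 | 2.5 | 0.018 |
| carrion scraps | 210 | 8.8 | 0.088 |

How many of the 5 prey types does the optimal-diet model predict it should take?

3

E/h in descending order: ant nests 720, roots 213, ground squirrels 151, carrion scraps 23.9, berries 7.37 kJ/min. The optimal diet is the largest prefix of this list for which every included type satisfies E_i/h_i > R on the types above it.
Rate on top 1: 31. roots: 213 > 31 → include.
Rate on top 2: 62.16. ground squirrels: 151 > 62.16 → include.
Rate on top 3: 68.04. carrion scraps: 23.9 < 68.04 → exclude; stop.
Optimal diet: ant nests, roots, ground squirrels — 3 of 5 types.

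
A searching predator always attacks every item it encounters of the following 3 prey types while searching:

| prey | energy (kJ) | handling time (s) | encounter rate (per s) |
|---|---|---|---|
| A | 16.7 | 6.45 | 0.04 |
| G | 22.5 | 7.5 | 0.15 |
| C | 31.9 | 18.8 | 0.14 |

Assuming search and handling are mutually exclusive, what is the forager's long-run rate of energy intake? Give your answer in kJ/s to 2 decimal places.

1.70 kJ/s

Energy encountered per unit search time: 0.04×16.7 + 0.15×22.5 + 0.14×31.9 = 8.509 kJ/s.
Handling time per unit search time: 0.04×6.45 + 0.15×7.5 + 0.14×18.8 = 4.015.
Rate = 8.509/(1 + 4.015) = 1.697 kJ/s.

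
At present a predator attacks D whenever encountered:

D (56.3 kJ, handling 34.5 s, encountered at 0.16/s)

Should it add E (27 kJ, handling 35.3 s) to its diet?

Current rate: (0.16×56.3)/(1 + 0.16×34.5) = 1.382 kJ/s.
E: E/h = 27/35.3 = 0.7649 kJ/s.
Since 0.7649 < R, time spent handling E is better spent searching.

No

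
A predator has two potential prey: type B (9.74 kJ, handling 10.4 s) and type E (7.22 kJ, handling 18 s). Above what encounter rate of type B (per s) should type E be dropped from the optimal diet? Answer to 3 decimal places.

0.072 per s

Drop type E once their profitability E₂/h₂ falls below the rate achievable on type B alone: E₂/h₂ = λE₁/(1 + λh₁).
Solve for λ: λE₁h₂ = E₂(1 + λh₁) → λ(E₁h₂ − E₂h₁) = E₂ → λ = E₂/(E₁h₂ − E₂h₁).
λ = 7.22/(9.74×18 − 7.22×10.4) = 7.22/100.2 = 0.07203 per s.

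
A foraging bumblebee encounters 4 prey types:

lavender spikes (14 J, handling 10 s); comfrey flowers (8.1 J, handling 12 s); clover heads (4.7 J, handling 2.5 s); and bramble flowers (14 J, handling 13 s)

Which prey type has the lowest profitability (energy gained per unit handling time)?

comfrey flowers

In descending order of E/h:
clover heads: 4.7/2.5 = 1.88 J/s
lavender spikes: 14/10 = 1.4 J/s
bramble flowers: 14/13 = 1.08 J/s
comfrey flowers: 8.1/12 = 0.675 J/s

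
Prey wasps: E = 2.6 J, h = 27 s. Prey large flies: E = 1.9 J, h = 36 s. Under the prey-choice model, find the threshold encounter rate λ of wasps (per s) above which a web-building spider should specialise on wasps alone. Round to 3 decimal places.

0.045 per s

The zero-one rule: include large flies iff E₂/h₂ > λE₁/(1+λh₁). Equality gives the switch point.
λE₁h₂ = E₂ + λE₂h₁ ⇒ λ = E₂/(E₁h₂ − E₂h₁) = 1.9/(93.6 − 51.3) = 0.04492 per s.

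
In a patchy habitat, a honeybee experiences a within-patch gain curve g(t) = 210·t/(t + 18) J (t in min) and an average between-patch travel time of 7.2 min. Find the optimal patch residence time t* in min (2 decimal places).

11.38 min

Optimal t* satisfies g'(t*) = g(t*)/(T + t*).
g'(t) = 210·18/(t + 18)². Setting 210·18/(t+18)² = 210t/[(t+18)(7.2+t)] gives 18(7.2+t) = t(t+18), so t² = 18×7.2 = 129.6.
t* = √129.6 = 11.38 min.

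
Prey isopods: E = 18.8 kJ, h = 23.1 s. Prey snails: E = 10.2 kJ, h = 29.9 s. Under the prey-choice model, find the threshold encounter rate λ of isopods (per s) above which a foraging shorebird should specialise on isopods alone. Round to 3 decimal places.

The zero-one rule: include snails iff E₂/h₂ > λE₁/(1+λh₁). Equality gives the switch point.
λE₁h₂ = E₂ + λE₂h₁ ⇒ λ = E₂/(E₁h₂ − E₂h₁) = 10.2/(562.1 − 235.6) = 0.03124 per s.

0.031 per s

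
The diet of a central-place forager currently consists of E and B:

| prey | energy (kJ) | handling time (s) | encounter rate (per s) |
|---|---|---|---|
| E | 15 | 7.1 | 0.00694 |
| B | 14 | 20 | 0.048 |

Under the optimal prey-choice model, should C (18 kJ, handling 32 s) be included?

Yes

Intake rate on the current diet: R = (0.00694×15 + 0.048×14) / (1 + 0.00694×7.1 + 0.048×20) = 0.7761/2.009 = 0.3863 kJ/s.
C: E/h = 18/32 = 0.5625 kJ/s.
0.5625 > 0.3863, so adding C raises the average — include it.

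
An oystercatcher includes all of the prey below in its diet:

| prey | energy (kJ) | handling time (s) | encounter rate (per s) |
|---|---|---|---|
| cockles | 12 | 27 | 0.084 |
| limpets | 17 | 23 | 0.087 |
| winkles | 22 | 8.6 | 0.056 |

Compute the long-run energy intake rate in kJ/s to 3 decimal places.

0.647 kJ/s

R = (0.084×12 + 0.087×17 + 0.056×22) / (1 + 0.084×27 + 0.087×23 + 0.056×8.6) = 3.719/5.751 = 0.6467 kJ/s.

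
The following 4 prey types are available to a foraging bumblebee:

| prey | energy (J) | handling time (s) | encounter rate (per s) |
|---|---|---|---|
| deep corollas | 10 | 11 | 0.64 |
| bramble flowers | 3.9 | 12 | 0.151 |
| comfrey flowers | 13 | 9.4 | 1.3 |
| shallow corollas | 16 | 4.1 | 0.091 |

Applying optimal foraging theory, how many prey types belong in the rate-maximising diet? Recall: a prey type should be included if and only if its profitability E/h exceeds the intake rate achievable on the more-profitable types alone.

2

E/h in descending order: shallow corollas 3.9, comfrey flowers 1.38, deep corollas 0.909, bramble flowers 0.325 J/s. The optimal diet is the largest prefix of this list for which every included type satisfies E_i/h_i > R on the types above it.
Rate on top 1: 1.06. comfrey flowers: 1.38 > 1.06 → include.
Rate on top 2: 1.35. deep corollas: 0.909 < 1.35 → exclude; stop.
Optimal diet: shallow corollas, comfrey flowers — 2 of 4 types.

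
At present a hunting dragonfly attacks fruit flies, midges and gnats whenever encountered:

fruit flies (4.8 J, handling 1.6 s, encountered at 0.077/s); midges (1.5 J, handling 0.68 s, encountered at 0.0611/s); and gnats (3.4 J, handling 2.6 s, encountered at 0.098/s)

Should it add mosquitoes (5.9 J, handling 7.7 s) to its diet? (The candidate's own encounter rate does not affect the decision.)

Yes

Current rate: (0.077×4.8 + 0.0611×1.5 + 0.098×3.4)/(1 + 0.077×1.6 + 0.0611×0.68 + 0.098×2.6) = 0.5596 J/s.
mosquitoes: E/h = 5.9/7.7 = 0.7662 J/s.
0.7662 > 0.5596, so adding mosquitoes raises the average — include it.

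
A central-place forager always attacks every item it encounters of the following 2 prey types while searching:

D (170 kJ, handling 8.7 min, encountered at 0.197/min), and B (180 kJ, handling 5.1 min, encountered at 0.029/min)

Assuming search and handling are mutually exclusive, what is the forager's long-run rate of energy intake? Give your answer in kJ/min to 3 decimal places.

R = Σλ_iE_i / (1 + Σλ_ih_i)
Numerator: 0.197×170 + 0.029×180 = 38.71
Denominator: 1 + 0.197×8.7 + 0.029×5.1 = 2.862
R = 38.71/2.862 = 13.53 kJ/min

13.526 kJ/min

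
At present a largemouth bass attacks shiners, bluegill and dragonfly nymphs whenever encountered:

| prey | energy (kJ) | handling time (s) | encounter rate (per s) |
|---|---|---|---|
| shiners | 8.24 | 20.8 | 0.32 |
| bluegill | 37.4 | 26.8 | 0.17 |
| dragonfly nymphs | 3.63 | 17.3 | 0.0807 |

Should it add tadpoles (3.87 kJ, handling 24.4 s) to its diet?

Intake rate on the current diet: R = (0.32×8.24 + 0.17×37.4 + 0.0807×3.63) / (1 + 0.32×20.8 + 0.17×26.8 + 0.0807×17.3) = 9.288/13.61 = 0.6825 kJ/s.
tadpoles: E/h = 3.87/24.4 = 0.1586 kJ/s.
Since 0.1586 < R, time spent handling tadpoles is better spent searching.

No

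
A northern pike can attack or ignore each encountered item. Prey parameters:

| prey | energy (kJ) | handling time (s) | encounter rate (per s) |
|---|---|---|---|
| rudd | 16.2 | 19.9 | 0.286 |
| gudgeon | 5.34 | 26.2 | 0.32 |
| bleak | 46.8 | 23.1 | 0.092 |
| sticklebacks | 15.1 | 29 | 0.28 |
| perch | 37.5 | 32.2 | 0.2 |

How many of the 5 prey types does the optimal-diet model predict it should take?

Rank by E/h (kJ/s): bleak 2.03, perch 1.16, rudd 0.814, sticklebacks 0.521, gudgeon 0.204. Include each in turn until the next type's E/h falls below the running intake rate.
Rate on top 1: 1.378. perch: 1.16 < 1.378 → exclude; stop.
Optimal diet: bleak — 1 of 5 types.

1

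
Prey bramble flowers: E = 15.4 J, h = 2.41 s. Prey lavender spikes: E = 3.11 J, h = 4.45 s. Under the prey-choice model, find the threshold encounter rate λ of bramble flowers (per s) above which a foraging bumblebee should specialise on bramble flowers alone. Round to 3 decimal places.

At the threshold, the rate on bramble flowers alone equals the profitability of lavender spikes: λ·15.4/(1 + λ·2.41) = 3.11/4.45 = 0.6989.
Rearranging, λ(15.4 − 0.6989×2.41) = 0.6989, so λ = 0.6989/13.72 = 0.05095 per s.

0.051 per s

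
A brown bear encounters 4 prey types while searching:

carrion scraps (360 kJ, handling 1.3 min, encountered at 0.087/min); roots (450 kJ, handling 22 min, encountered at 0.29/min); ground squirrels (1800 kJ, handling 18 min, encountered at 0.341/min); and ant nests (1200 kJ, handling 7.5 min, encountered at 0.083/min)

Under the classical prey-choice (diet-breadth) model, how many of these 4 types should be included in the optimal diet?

Rank by E/h (kJ/min): carrion scraps 277, ant nests 160, ground squirrels 100, roots 20.5. Include each in turn until the next type's E/h falls below the running intake rate.
Rate on top 1: 28.14. ant nests: 160 > 28.14 → include.
Rate on top 2: 75.43. ground squirrels: 100 > 75.43 → include.
Rate on top 3: 94.58. roots: 20.5 < 94.58 → exclude; stop.
Optimal diet: carrion scraps, ant nests, ground squirrels — 3 of 4 types.

3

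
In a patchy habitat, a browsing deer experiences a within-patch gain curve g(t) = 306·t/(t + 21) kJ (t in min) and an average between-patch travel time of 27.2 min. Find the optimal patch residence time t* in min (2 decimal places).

Optimal t* satisfies g'(t*) = g(t*)/(T + t*).
g'(t) = 306·21/(t + 21)². Setting 306·21/(t+21)² = 306t/[(t+21)(27.2+t)] gives 21(27.2+t) = t(t+21), so t² = 21×27.2 = 571.2.
t* = √571.2 = 23.9 min.

23.90 min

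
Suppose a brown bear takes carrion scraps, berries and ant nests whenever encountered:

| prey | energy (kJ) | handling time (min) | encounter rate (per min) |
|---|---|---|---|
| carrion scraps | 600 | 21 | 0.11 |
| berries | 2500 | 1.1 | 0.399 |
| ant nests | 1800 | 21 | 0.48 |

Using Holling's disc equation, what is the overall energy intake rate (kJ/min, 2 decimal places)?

Energy encountered per unit search time: 0.11×600 + 0.399×2500 + 0.48×1800 = 1928 kJ/min.
Handling time per unit search time: 0.11×21 + 0.399×1.1 + 0.48×21 = 12.83.
Rate = 1928/(1 + 12.83) = 139.4 kJ/min.

139.38 kJ/min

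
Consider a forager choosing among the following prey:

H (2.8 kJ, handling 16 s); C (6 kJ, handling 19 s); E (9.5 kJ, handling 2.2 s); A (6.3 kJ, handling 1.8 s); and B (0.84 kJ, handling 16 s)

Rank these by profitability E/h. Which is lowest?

Profitability E/h (kJ/s): H = 2.8/16 = 0.175, C = 6/19 = 0.316, E = 9.5/2.2 = 4.32, A = 6.3/1.8 = 3.5, B = 0.84/16 = 0.0525.
Ranked: E > A > C > H > B.

B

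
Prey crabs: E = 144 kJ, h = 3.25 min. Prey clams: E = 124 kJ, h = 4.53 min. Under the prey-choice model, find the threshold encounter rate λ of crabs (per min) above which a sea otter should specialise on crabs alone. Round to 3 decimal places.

0.497 per min

Drop clams once their profitability E₂/h₂ falls below the rate achievable on crabs alone: E₂/h₂ = λE₁/(1 + λh₁).
Solve for λ: λE₁h₂ = E₂(1 + λh₁) → λ(E₁h₂ − E₂h₁) = E₂ → λ = E₂/(E₁h₂ − E₂h₁).
λ = 124/(144×4.53 − 124×3.25) = 124/249.3 = 0.4974 per min.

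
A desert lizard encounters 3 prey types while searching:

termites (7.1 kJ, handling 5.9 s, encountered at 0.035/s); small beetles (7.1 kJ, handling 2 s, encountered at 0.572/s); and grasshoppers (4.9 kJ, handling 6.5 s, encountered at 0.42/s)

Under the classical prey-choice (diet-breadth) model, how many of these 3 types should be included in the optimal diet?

1

E/h in descending order: small beetles 3.55, termites 1.2, grasshoppers 0.754 kJ/s. The optimal diet is the largest prefix of this list for which every included type satisfies E_i/h_i > R on the types above it.
Rate on top 1: 1.894. termites: 1.2 < 1.894 → exclude; stop.
Optimal diet: small beetles — 1 of 3 types.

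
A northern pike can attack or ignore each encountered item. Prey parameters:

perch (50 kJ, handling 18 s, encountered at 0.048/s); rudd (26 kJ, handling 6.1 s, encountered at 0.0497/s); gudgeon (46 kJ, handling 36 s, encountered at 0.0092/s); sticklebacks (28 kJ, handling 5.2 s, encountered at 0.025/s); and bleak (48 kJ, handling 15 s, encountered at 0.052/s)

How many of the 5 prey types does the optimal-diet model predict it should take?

4

Profitabilities (E/h, kJ/s): sticklebacks 5.38, rudd 4.26, bleak 3.2, perch 2.78, gudgeon 1.28. Add prey in this order while the next type's profitability exceeds the intake rate on those already taken.
Rate on top 1: 0.6195. rudd: 4.26 > 0.6195 → include.
Rate on top 2: 1.39. bleak: 3.2 > 1.39 → include.
Rate on top 3: 2.028. perch: 2.78 > 2.028 → include.
Rate on top 4: 2.238. gudgeon: 1.28 < 2.238 → exclude; stop.
Optimal diet: sticklebacks, rudd, bleak, perch — 4 of 5 types.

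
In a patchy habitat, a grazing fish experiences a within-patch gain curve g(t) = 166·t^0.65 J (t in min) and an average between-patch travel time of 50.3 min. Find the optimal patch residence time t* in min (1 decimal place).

93.4 min

Optimal t* satisfies g'(t*) = g(t*)/(T + t*).
g'(t) = 0.65·166·t^-0.35. Setting 0.65·166·t^-0.35 = 166·t^0.65/(50.3+t) gives 0.65(50.3+t) = t, so 0.35·t = 0.65×50.3.
t* = 0.65×50.3/0.35 = 93.41 min.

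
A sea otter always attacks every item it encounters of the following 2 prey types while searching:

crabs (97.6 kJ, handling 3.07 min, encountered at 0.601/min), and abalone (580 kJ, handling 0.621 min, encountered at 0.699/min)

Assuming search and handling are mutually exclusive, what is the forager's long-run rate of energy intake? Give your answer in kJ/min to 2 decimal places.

141.52 kJ/min

R = (0.601×97.6 + 0.699×580) / (1 + 0.601×3.07 + 0.699×0.621) = 464.1/3.279 = 141.5 kJ/min.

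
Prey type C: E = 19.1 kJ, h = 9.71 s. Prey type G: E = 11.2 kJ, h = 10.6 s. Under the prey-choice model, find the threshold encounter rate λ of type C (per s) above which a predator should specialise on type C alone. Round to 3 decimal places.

0.120 per s

At the threshold, the rate on type C alone equals the profitability of type G: λ·19.1/(1 + λ·9.71) = 11.2/10.6 = 1.057.
Rearranging, λ(19.1 − 1.057×9.71) = 1.057, so λ = 1.057/8.84 = 0.1195 per s.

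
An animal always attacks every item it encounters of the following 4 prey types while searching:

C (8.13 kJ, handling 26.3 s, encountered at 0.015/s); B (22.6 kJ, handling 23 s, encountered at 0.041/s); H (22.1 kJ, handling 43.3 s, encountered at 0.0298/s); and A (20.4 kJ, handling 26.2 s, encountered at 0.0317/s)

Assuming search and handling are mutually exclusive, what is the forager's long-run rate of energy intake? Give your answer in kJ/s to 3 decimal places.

Energy encountered per unit search time: 0.015×8.13 + 0.041×22.6 + 0.0298×22.1 + 0.0317×20.4 = 2.354 kJ/s.
Handling time per unit search time: 0.015×26.3 + 0.041×23 + 0.0298×43.3 + 0.0317×26.2 = 3.458.
Rate = 2.354/(1 + 3.458) = 0.528 kJ/s.

0.528 kJ/s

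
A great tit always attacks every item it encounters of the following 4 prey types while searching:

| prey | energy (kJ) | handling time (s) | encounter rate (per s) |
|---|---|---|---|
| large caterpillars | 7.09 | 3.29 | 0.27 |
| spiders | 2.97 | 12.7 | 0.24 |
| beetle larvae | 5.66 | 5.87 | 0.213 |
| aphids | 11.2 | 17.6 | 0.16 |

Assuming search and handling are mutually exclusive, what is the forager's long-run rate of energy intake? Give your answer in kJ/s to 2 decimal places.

0.62 kJ/s

R = (0.27×7.09 + 0.24×2.97 + 0.213×5.66 + 0.16×11.2) / (1 + 0.27×3.29 + 0.24×12.7 + 0.213×5.87 + 0.16×17.6) = 5.625/9.003 = 0.6248 kJ/s.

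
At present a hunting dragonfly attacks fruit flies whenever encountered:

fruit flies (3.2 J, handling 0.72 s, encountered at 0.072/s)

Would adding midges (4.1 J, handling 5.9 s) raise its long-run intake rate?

Yes

On fruit flies alone, R = ΣλE/(1+Σλh) = 0.2304/1.052 = 0.219 J/s.
midges: E/h = 4.1/5.9 = 0.6949 J/s.
Since 0.6949 > R, including midges increases the long-run rate.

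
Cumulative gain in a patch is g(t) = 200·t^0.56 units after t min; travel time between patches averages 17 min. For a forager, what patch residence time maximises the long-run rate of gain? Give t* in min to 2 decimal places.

21.64 min

By the marginal value theorem, leave when the instantaneous gain rate g'(t) equals the habitat-wide average g(t)/(T + t).
g'(t) = 0.56·200·t^-0.44. Setting 0.56·200·t^-0.44 = 200·t^0.56/(17+t) gives 0.56(17+t) = t, so 0.44·t = 0.56×17.
t* = 0.56×17/0.44 = 21.64 min.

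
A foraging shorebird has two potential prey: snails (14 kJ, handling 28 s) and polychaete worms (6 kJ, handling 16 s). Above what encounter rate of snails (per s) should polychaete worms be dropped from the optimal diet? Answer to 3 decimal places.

The zero-one rule: include polychaete worms iff E₂/h₂ > λE₁/(1+λh₁). Equality gives the switch point.
λE₁h₂ = E₂ + λE₂h₁ ⇒ λ = E₂/(E₁h₂ − E₂h₁) = 6/(224 − 168) = 0.1071 per s.

0.107 per s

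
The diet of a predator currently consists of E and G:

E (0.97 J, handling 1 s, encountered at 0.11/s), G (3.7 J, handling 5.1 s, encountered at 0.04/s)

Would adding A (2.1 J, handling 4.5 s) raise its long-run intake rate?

Intake rate on the current diet: R = (0.11×0.97 + 0.04×3.7) / (1 + 0.11×1 + 0.04×5.1) = 0.2547/1.314 = 0.1938 J/s.
Profitability of A: 2.1/4.5 = 0.4667 J/s.
0.4667 > 0.1938, so adding A raises the average — include it.

Yes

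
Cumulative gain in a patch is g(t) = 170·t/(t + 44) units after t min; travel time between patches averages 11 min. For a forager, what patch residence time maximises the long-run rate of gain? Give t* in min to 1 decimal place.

Optimal t* satisfies g'(t*) = g(t*)/(T + t*).
g'(t) = 170·44/(t + 44)². Setting 170·44/(t+44)² = 170t/[(t+44)(11+t)] gives 44(11+t) = t(t+44), so t² = 44×11 = 484.
t* = √484 = 22 min.

22.0 min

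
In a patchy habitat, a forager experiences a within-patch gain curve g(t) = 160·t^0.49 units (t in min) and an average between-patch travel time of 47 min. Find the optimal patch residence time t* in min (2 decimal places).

45.16 min

Maximise g(t)/(T+t): set derivative to zero → g'(t)(T+t) = g(t).
g'(t) = 0.49·160·t^-0.51. Setting 0.49·160·t^-0.51 = 160·t^0.49/(47+t) gives 0.49(47+t) = t, so 0.51·t = 0.49×47.
t* = 0.49×47/0.51 = 45.16 min.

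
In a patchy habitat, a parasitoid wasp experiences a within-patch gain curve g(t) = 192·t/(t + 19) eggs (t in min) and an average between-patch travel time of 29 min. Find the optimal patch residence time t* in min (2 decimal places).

23.47 min

Optimal t* satisfies g'(t*) = g(t*)/(T + t*).
g'(t) = 192·19/(t + 19)². Setting 192·19/(t+19)² = 192t/[(t+19)(29+t)] gives 19(29+t) = t(t+19), so t² = 19×29 = 551.
t* = √551 = 23.47 min.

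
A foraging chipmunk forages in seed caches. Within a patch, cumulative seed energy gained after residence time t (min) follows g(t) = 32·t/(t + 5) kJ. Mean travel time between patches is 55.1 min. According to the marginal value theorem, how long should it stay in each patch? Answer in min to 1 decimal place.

16.6 min

By the marginal value theorem, leave when the instantaneous gain rate g'(t) equals the habitat-wide average g(t)/(T + t).
g'(t) = 32·5/(t + 5)². Setting 32·5/(t+5)² = 32t/[(t+5)(55.1+t)] gives 5(55.1+t) = t(t+5), so t² = 5×55.1 = 275.5.
t* = √275.5 = 16.6 min.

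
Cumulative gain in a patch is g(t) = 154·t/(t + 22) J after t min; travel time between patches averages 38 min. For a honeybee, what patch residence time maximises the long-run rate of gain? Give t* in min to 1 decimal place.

28.9 min

Optimal t* satisfies g'(t*) = g(t*)/(T + t*).
g'(t) = 154·22/(t + 22)². Setting 154·22/(t+22)² = 154t/[(t+22)(38+t)] gives 22(38+t) = t(t+22), so t² = 22×38 = 836.
t* = √836 = 28.91 min.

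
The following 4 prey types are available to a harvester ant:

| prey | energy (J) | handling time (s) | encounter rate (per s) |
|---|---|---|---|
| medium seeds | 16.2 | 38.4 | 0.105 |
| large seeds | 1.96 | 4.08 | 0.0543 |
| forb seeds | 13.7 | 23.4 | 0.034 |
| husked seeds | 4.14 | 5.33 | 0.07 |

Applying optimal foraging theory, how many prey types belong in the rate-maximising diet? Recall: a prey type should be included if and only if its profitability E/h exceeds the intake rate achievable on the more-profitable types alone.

E/h in descending order: husked seeds 0.777, forb seeds 0.585, large seeds 0.48, medium seeds 0.422 J/s. The optimal diet is the largest prefix of this list for which every included type satisfies E_i/h_i > R on the types above it.
Rate on top 1: 0.2111. forb seeds: 0.585 > 0.2111 → include.
Rate on top 2: 0.3484. large seeds: 0.48 > 0.3484 → include.
Rate on top 3: 0.3606. medium seeds: 0.422 > 0.3606 → include.
Optimal diet: husked seeds, forb seeds, large seeds, medium seeds — 4 of 4 types.

4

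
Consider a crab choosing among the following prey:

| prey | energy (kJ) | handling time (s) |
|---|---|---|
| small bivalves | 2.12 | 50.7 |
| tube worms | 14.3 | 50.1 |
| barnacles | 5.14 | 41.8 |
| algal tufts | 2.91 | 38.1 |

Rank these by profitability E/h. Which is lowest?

In descending order of E/h:
tube worms: 14.3/50.1 = 0.285 kJ/s
barnacles: 5.14/41.8 = 0.123 kJ/s
algal tufts: 2.91/38.1 = 0.0764 kJ/s
small bivalves: 2.12/50.7 = 0.0418 kJ/s

small bivalves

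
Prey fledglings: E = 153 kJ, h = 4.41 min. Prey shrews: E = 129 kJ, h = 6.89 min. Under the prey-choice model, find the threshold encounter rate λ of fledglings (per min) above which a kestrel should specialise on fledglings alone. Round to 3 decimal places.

Drop shrews once their profitability E₂/h₂ falls below the rate achievable on fledglings alone: E₂/h₂ = λE₁/(1 + λh₁).
Solve for λ: λE₁h₂ = E₂(1 + λh₁) → λ(E₁h₂ − E₂h₁) = E₂ → λ = E₂/(E₁h₂ − E₂h₁).
λ = 129/(153×6.89 − 129×4.41) = 129/485.3 = 0.2658 per min.

0.266 per min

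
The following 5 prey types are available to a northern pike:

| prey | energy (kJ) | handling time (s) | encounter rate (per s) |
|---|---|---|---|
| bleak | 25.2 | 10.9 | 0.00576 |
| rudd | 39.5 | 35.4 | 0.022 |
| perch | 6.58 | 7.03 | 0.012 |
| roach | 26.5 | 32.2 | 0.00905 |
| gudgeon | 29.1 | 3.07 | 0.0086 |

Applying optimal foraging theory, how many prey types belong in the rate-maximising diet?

5

Profitabilities (E/h, kJ/s): gudgeon 9.48, bleak 2.31, rudd 1.12, perch 0.936, roach 0.823. Add prey in this order while the next type's profitability exceeds the intake rate on those already taken.
Rate on top 1: 0.2438. bleak: 2.31 > 0.2438 → include.
Rate on top 2: 0.363. rudd: 1.12 > 0.363 → include.
Rate on top 3: 0.6769. perch: 0.936 > 0.6769 → include.
Rate on top 4: 0.6881. roach: 0.823 > 0.6881 → include.
Optimal diet: gudgeon, bleak, rudd, perch, roach — 5 of 5 types.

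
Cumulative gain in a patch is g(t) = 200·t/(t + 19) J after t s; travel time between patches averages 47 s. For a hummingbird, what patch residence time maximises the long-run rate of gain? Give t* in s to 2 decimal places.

Optimal t* satisfies g'(t*) = g(t*)/(T + t*).
g'(t) = 200·19/(t + 19)². Setting 200·19/(t+19)² = 200t/[(t+19)(47+t)] gives 19(47+t) = t(t+19), so t² = 19×47 = 893.
t* = √893 = 29.88 s.

29.88 s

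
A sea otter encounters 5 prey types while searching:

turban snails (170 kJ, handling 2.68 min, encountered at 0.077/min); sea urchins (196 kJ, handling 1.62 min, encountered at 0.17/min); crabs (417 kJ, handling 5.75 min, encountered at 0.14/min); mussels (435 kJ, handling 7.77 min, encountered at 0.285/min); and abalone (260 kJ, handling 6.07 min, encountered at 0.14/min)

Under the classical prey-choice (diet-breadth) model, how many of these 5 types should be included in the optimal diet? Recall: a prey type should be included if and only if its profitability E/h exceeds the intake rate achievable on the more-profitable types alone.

Profitabilities (E/h, kJ/min): sea urchins 121, crabs 72.5, turban snails 63.4, mussels 56, abalone 42.8. Add prey in this order while the next type's profitability exceeds the intake rate on those already taken.
Rate on top 1: 26.13. crabs: 72.5 > 26.13 → include.
Rate on top 2: 44.08. turban snails: 63.4 > 44.08 → include.
Rate on top 3: 45.82. mussels: 56 > 45.82 → include.
Rate on top 4: 50.82. abalone: 42.8 < 50.82 → exclude; stop.
Optimal diet: sea urchins, crabs, turban snails, mussels — 4 of 5 types.

4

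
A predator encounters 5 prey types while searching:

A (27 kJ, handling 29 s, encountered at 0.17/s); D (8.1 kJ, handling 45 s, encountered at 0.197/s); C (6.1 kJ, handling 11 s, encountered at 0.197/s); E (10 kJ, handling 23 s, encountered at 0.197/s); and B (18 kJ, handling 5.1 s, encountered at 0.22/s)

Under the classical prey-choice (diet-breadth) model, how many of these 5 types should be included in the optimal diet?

1

E/h in descending order: B 3.53, A 0.931, C 0.555, E 0.435, D 0.18 kJ/s. The optimal diet is the largest prefix of this list for which every included type satisfies E_i/h_i > R on the types above it.
Rate on top 1: 1.866. A: 0.931 < 1.866 → exclude; stop.
Optimal diet: B — 1 of 5 types.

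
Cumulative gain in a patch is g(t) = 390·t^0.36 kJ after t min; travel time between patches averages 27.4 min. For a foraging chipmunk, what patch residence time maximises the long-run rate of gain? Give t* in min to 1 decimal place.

15.4 min

By the marginal value theorem, leave when the instantaneous gain rate g'(t) equals the habitat-wide average g(t)/(T + t).
g'(t) = 0.36·390·t^-0.64. Setting 0.36·390·t^-0.64 = 390·t^0.36/(27.4+t) gives 0.36(27.4+t) = t, so 0.64·t = 0.36×27.4.
t* = 0.36×27.4/0.64 = 15.41 min.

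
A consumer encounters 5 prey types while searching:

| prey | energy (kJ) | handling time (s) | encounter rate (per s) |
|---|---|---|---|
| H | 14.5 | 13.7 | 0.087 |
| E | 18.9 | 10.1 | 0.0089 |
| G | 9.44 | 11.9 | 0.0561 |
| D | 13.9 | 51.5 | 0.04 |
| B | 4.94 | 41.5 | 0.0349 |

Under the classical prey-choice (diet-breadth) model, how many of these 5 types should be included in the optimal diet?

Rank by E/h (kJ/s): E 1.87, H 1.06, G 0.793, D 0.27, B 0.119. Include each in turn until the next type's E/h falls below the running intake rate.
Rate on top 1: 0.1543. H: 1.06 > 0.1543 → include.
Rate on top 2: 0.6266. G: 0.793 > 0.6266 → include.
Rate on top 3: 0.6643. D: 0.27 < 0.6643 → exclude; stop.
Optimal diet: E, H, G — 3 of 5 types.

3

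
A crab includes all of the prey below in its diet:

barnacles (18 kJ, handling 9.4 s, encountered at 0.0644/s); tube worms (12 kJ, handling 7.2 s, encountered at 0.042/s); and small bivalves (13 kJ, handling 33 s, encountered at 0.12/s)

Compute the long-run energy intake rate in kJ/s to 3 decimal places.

0.549 kJ/s

R = Σλ_iE_i / (1 + Σλ_ih_i)
Numerator: 0.0644×18 + 0.042×12 + 0.12×13 = 3.223
Denominator: 1 + 0.0644×9.4 + 0.042×7.2 + 0.12×33 = 5.868
R = 3.223/5.868 = 0.5493 kJ/s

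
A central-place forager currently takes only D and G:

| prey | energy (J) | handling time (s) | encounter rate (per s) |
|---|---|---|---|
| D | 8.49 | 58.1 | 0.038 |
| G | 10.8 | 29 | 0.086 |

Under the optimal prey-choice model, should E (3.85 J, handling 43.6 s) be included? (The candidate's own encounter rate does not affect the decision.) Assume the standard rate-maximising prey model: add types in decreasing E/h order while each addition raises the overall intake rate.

No

Intake rate on the current diet: R = (0.038×8.49 + 0.086×10.8) / (1 + 0.038×58.1 + 0.086×29) = 1.251/5.702 = 0.2195 J/s.
Profitability of E: 3.85/43.6 = 0.0883 J/s.
0.0883 < 0.2195, so adding E would lower the average — exclude it.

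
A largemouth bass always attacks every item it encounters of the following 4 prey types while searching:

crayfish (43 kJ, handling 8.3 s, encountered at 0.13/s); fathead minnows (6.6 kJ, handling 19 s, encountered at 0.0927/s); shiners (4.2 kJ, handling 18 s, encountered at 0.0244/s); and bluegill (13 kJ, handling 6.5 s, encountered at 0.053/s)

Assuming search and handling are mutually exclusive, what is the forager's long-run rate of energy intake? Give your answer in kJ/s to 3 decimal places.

1.512 kJ/s

R = Σλ_iE_i / (1 + Σλ_ih_i)
Numerator: 0.13×43 + 0.0927×6.6 + 0.0244×4.2 + 0.053×13 = 6.993
Denominator: 1 + 0.13×8.3 + 0.0927×19 + 0.0244×18 + 0.053×6.5 = 4.624
R = 6.993/4.624 = 1.512 kJ/s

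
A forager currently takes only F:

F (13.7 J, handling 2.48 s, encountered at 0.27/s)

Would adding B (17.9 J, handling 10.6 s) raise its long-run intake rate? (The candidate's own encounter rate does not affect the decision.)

No

Current rate: (0.27×13.7)/(1 + 0.27×2.48) = 2.216 J/s.
Profitability of B: 17.9/10.6 = 1.689 J/s.
Since 1.689 < R, time spent handling B is better spent searching.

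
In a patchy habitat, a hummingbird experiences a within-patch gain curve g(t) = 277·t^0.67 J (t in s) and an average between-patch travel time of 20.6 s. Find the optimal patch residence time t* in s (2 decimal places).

41.82 s

Maximise g(t)/(T+t): set derivative to zero → g'(t)(T+t) = g(t).
g'(t) = 0.67·277·t^-0.33. Setting 0.67·277·t^-0.33 = 277·t^0.67/(20.6+t) gives 0.67(20.6+t) = t, so 0.33·t = 0.67×20.6.
t* = 0.67×20.6/0.33 = 41.82 s.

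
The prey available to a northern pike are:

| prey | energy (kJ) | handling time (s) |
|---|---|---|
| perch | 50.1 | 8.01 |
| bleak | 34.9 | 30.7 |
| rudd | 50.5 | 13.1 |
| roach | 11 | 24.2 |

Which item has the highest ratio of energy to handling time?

Profitability E/h (kJ/s): perch = 50.1/8.01 = 6.25, bleak = 34.9/30.7 = 1.14, rudd = 50.5/13.1 = 3.85, roach = 11/24.2 = 0.455.
Ranked: perch > rudd > bleak > roach.

perch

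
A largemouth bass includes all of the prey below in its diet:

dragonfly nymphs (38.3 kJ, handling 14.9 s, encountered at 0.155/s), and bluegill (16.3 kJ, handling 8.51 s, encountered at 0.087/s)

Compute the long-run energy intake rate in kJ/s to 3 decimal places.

R = Σλ_iE_i / (1 + Σλ_ih_i)
Numerator: 0.155×38.3 + 0.087×16.3 = 7.355
Denominator: 1 + 0.155×14.9 + 0.087×8.51 = 4.05
R = 7.355/4.05 = 1.816 kJ/s

1.816 kJ/s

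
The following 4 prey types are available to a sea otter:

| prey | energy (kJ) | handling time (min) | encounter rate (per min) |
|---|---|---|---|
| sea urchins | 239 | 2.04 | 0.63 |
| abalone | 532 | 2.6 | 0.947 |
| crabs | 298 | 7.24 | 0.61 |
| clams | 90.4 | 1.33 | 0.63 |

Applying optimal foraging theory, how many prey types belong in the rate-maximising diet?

1

E/h in descending order: abalone 205, sea urchins 117, clams 68, crabs 41.2 kJ/min. The optimal diet is the largest prefix of this list for which every included type satisfies E_i/h_i > R on the types above it.
Rate on top 1: 145.5. sea urchins: 117 < 145.5 → exclude; stop.
Optimal diet: abalone — 1 of 4 types.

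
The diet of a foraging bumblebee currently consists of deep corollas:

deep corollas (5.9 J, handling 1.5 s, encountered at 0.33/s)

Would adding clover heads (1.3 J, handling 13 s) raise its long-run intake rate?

No

On deep corollas alone, R = ΣλE/(1+Σλh) = 1.947/1.495 = 1.302 J/s.
Profitability of clover heads: 1.3/13 = 0.1 J/s.
0.1 < 1.302, so adding clover heads would lower the average — exclude it.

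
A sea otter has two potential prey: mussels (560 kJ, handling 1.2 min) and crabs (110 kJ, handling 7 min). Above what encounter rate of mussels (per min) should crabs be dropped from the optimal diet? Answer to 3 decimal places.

The zero-one rule: include crabs iff E₂/h₂ > λE₁/(1+λh₁). Equality gives the switch point.
λE₁h₂ = E₂ + λE₂h₁ ⇒ λ = E₂/(E₁h₂ − E₂h₁) = 110/(3920 − 132) = 0.02904 per min.

0.029 per min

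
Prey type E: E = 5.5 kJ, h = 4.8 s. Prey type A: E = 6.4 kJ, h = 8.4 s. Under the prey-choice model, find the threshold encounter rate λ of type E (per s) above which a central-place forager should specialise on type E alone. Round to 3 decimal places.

At the threshold, the rate on type E alone equals the profitability of type A: λ·5.5/(1 + λ·4.8) = 6.4/8.4 = 0.7619.
Rearranging, λ(5.5 − 0.7619×4.8) = 0.7619, so λ = 0.7619/1.843 = 0.4134 per s.

0.413 per s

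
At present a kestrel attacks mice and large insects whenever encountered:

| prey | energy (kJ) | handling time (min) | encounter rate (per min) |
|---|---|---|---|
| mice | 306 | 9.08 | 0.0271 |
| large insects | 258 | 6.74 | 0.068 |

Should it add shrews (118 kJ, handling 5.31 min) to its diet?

Current rate: (0.0271×306 + 0.068×258)/(1 + 0.0271×9.08 + 0.068×6.74) = 15.16 kJ/min.
Profitability of shrews: 118/5.31 = 22.22 kJ/min.
22.22 > 15.16, so adding shrews raises the average — include it.

Yes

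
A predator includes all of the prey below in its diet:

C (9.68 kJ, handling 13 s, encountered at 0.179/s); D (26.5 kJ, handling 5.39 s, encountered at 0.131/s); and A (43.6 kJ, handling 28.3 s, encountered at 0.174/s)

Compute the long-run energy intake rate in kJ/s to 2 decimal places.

R = (0.179×9.68 + 0.131×26.5 + 0.174×43.6) / (1 + 0.179×13 + 0.131×5.39 + 0.174×28.3) = 12.79/8.957 = 1.428 kJ/s.

1.43 kJ/s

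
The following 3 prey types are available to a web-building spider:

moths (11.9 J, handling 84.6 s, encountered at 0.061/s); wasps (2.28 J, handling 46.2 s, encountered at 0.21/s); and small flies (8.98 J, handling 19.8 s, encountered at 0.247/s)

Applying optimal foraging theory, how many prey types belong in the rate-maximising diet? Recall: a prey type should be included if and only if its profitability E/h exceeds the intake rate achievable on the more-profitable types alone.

Rank by E/h (J/s): small flies 0.454, moths 0.141, wasps 0.0494. Include each in turn until the next type's E/h falls below the running intake rate.
Rate on top 1: 0.3765. moths: 0.141 < 0.3765 → exclude; stop.
Optimal diet: small flies — 1 of 3 types.

1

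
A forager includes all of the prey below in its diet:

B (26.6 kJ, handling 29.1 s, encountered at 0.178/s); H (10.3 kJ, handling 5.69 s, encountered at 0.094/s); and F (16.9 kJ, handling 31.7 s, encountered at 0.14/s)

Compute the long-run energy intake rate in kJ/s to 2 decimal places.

0.72 kJ/s

R = Σλ_iE_i / (1 + Σλ_ih_i)
Numerator: 0.178×26.6 + 0.094×10.3 + 0.14×16.9 = 8.069
Denominator: 1 + 0.178×29.1 + 0.094×5.69 + 0.14×31.7 = 11.15
R = 8.069/11.15 = 0.7235 kJ/s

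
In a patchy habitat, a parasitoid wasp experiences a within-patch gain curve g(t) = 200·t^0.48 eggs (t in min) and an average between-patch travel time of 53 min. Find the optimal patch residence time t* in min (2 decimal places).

48.92 min

Maximise g(t)/(T+t): set derivative to zero → g'(t)(T+t) = g(t).
g'(t) = 0.48·200·t^-0.52. Setting 0.48·200·t^-0.52 = 200·t^0.48/(53+t) gives 0.48(53+t) = t, so 0.52·t = 0.48×53.
t* = 0.48×53/0.52 = 48.92 min.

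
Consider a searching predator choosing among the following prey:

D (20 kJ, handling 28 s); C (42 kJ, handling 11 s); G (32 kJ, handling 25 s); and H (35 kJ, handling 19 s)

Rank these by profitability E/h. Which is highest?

In descending order of E/h:
C: 42/11 = 3.82 kJ/s
H: 35/19 = 1.84 kJ/s
G: 32/25 = 1.28 kJ/s
D: 20/28 = 0.714 kJ/s

C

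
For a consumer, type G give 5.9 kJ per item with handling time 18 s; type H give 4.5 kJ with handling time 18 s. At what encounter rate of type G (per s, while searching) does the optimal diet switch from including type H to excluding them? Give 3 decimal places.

At the threshold, the rate on type G alone equals the profitability of type H: λ·5.9/(1 + λ·18) = 4.5/18 = 0.25.
Rearranging, λ(5.9 − 0.25×18) = 0.25, so λ = 0.25/1.4 = 0.1786 per s.

0.179 per s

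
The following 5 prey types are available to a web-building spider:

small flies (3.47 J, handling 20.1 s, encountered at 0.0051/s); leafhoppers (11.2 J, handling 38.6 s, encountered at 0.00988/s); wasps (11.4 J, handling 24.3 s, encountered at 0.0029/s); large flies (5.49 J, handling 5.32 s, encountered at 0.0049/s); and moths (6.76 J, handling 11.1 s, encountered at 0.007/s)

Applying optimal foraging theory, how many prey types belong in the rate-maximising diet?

5

Rank by E/h (J/s): large flies 1.03, moths 0.609, wasps 0.469, leafhoppers 0.29, small flies 0.173. Include each in turn until the next type's E/h falls below the running intake rate.
Rate on top 1: 0.02622. moths: 0.609 > 0.02622 → include.
Rate on top 2: 0.06724. wasps: 0.469 > 0.06724 → include.
Rate on top 3: 0.09136. leafhoppers: 0.29 > 0.09136 → include.
Rate on top 4: 0.1401. small flies: 0.173 > 0.1401 → include.
Optimal diet: large flies, moths, wasps, leafhoppers, small flies — 5 of 5 types.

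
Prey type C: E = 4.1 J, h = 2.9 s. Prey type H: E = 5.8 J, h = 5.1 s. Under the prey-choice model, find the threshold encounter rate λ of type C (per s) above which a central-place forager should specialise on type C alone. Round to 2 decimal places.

1.42 per s

The zero-one rule: include type H iff E₂/h₂ > λE₁/(1+λh₁). Equality gives the switch point.
λE₁h₂ = E₂ + λE₂h₁ ⇒ λ = E₂/(E₁h₂ − E₂h₁) = 5.8/(20.91 − 16.82) = 1.418 per s.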